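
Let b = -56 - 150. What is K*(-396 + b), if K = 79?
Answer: -47558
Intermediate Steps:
b = -206
K*(-396 + b) = 79*(-396 - 206) = 79*(-602) = -47558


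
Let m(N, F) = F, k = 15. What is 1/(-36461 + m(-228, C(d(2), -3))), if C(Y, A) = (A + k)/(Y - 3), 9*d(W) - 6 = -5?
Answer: -13/474047 ≈ -2.7423e-5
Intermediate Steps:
d(W) = 1/9 (d(W) = 2/3 + (1/9)*(-5) = 2/3 - 5/9 = 1/9)
C(Y, A) = (15 + A)/(-3 + Y) (C(Y, A) = (A + 15)/(Y - 3) = (15 + A)/(-3 + Y))
1/(-36461 + m(-228, C(d(2), -3))) = 1/(-36461 + (15 - 3)/(-3 + 1/9)) = 1/(-36461 + 12/(-26/9)) = 1/(-36461 - 9/26*12) = 1/(-36461 - 54/13) = 1/(-474047/13) = -13/474047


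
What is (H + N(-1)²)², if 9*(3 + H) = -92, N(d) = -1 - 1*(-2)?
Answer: 12100/81 ≈ 149.38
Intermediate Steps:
N(d) = 1 (N(d) = -1 + 2 = 1)
H = -119/9 (H = -3 + (⅑)*(-92) = -3 - 92/9 = -119/9 ≈ -13.222)
(H + N(-1)²)² = (-119/9 + 1²)² = (-119/9 + 1)² = (-110/9)² = 12100/81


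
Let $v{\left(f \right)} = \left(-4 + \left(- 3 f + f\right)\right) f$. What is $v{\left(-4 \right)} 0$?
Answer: $0$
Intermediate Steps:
$v{\left(f \right)} = f \left(-4 - 2 f\right)$ ($v{\left(f \right)} = \left(-4 - 2 f\right) f = f \left(-4 - 2 f\right)$)
$v{\left(-4 \right)} 0 = \left(-2\right) \left(-4\right) \left(2 - 4\right) 0 = \left(-2\right) \left(-4\right) \left(-2\right) 0 = \left(-16\right) 0 = 0$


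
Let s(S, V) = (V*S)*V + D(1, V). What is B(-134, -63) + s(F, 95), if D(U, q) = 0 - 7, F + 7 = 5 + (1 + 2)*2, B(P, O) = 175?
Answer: 36268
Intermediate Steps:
F = 4 (F = -7 + (5 + (1 + 2)*2) = -7 + (5 + 3*2) = -7 + (5 + 6) = -7 + 11 = 4)
D(U, q) = -7
s(S, V) = -7 + S*V² (s(S, V) = (V*S)*V - 7 = (S*V)*V - 7 = S*V² - 7 = -7 + S*V²)
B(-134, -63) + s(F, 95) = 175 + (-7 + 4*95²) = 175 + (-7 + 4*9025) = 175 + (-7 + 36100) = 175 + 36093 = 36268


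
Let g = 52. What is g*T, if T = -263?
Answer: -13676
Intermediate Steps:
g*T = 52*(-263) = -13676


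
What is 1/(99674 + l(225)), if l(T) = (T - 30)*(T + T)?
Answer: 1/187424 ≈ 5.3355e-6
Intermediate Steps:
l(T) = 2*T*(-30 + T) (l(T) = (-30 + T)*(2*T) = 2*T*(-30 + T))
1/(99674 + l(225)) = 1/(99674 + 2*225*(-30 + 225)) = 1/(99674 + 2*225*195) = 1/(99674 + 87750) = 1/187424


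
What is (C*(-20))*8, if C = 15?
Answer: -2400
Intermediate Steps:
(C*(-20))*8 = (15*(-20))*8 = -300*8 = -2400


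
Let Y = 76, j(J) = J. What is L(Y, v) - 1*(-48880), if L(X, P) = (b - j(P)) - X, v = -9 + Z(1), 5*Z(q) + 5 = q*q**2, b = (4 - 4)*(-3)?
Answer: 244069/5 ≈ 48814.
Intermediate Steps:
b = 0 (b = 0*(-3) = 0)
Z(q) = -1 + q**3/5 (Z(q) = -1 + (q*q**2)/5 = -1 + q**3/5)
v = -49/5 (v = -9 + (-1 + (1/5)*1**3) = -9 + (-1 + (1/5)*1) = -9 + (-1 + 1/5) = -9 - 4/5 = -49/5 ≈ -9.8000)
L(X, P) = -P - X (L(X, P) = (0 - P) - X = -P - X)
L(Y, v) - 1*(-48880) = (-1*(-49/5) - 1*76) - 1*(-48880) = (49/5 - 76) + 48880 = -331/5 + 48880 = 244069/5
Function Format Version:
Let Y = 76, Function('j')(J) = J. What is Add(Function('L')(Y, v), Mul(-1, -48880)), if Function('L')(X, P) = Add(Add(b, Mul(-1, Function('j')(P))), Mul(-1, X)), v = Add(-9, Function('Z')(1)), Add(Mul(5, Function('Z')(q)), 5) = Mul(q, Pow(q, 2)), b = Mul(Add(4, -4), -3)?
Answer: Rational(244069, 5) ≈ 48814.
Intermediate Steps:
b = 0 (b = Mul(0, -3) = 0)
Function('Z')(q) = Add(-1, Mul(Rational(1, 5), Pow(q, 3))) (Function('Z')(q) = Add(-1, Mul(Rational(1, 5), Mul(q, Pow(q, 2)))) = Add(-1, Mul(Rational(1, 5), Pow(q, 3))))
v = Rational(-49, 5) (v = Add(-9, Add(-1, Mul(Rational(1, 5), Pow(1, 3)))) = Add(-9, Add(-1, Mul(Rational(1, 5), 1))) = Add(-9, Add(-1, Rational(1, 5))) = Add(-9, Rational(-4, 5)) = Rational(-49, 5) ≈ -9.8000)
Function('L')(X, P) = Add(Mul(-1, P), Mul(-1, X)) (Function('L')(X, P) = Add(Add(0, Mul(-1, P)), Mul(-1, X)) = Add(Mul(-1, P), Mul(-1, X)))
Add(Function('L')(Y, v), Mul(-1, -48880)) = Add(Add(Mul(-1, Rational(-49, 5)), Mul(-1, 76)), Mul(-1, -48880)) = Add(Add(Rational(49, 5), -76), 48880) = Add(Rational(-331, 5), 48880) = Rational(244069, 5)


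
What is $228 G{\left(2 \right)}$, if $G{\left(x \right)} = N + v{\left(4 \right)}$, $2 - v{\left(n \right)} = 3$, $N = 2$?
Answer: $228$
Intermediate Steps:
$v{\left(n \right)} = -1$ ($v{\left(n \right)} = 2 - 3 = -1$)
$G{\left(x \right)} = 1$ ($G{\left(x \right)} = 2 - 1 = 1$)
$228 G{\left(2 \right)} = 228 \cdot 1 = 228$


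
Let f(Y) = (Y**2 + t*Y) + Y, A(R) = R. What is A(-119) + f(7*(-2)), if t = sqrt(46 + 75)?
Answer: -91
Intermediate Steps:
t = 11 (t = sqrt(121) = 11)
f(Y) = Y**2 + 12*Y (f(Y) = (Y**2 + 11*Y) + Y = Y**2 + 12*Y)
A(-119) + f(7*(-2)) = -119 + (7*(-2))*(12 + 7*(-2)) = -119 - 14*(12 - 14) = -119 - 14*(-2) = -119 + 28 = -91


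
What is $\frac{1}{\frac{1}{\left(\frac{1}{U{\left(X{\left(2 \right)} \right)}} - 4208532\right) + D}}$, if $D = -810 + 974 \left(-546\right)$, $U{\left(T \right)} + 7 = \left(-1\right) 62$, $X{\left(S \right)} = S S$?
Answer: $- \frac{327139075}{69} \approx -4.7411 \cdot 10^{6}$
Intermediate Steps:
$X{\left(S \right)} = S^{2}$
$U{\left(T \right)} = -69$ ($U{\left(T \right)} = -7 - 62 = -69$)
$D = -532614$ ($D = -810 - 531804 = -532614$)
$\frac{1}{\frac{1}{\left(\frac{1}{U{\left(X{\left(2 \right)} \right)}} - 4208532\right) + D}} = \frac{1}{\frac{1}{\left(\frac{1}{-69} - 4208532\right) - 532614}} = \frac{1}{\frac{1}{\left(- \frac{1}{69} - 4208532\right) - 532614}} = \frac{1}{\frac{1}{- \frac{290388709}{69} - 532614}} = \frac{1}{\frac{1}{- \frac{327139075}{69}}} = \frac{1}{- \frac{69}{327139075}} = - \frac{327139075}{69}$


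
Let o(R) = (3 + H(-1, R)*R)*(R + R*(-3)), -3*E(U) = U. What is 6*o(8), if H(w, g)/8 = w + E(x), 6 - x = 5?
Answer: 7904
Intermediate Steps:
x = 1 (x = 6 - 1*5 = 6 - 5 = 1)
E(U) = -U/3
H(w, g) = -8/3 + 8*w (H(w, g) = 8*(w - ⅓*1) = 8*(w - ⅓) = 8*(-⅓ + w) = -8/3 + 8*w)
o(R) = -2*R*(3 - 32*R/3) (o(R) = (3 + (-8/3 + 8*(-1))*R)*(R + R*(-3)) = (3 + (-8/3 - 8)*R)*(R - 3*R) = (3 - 32*R/3)*(-2*R) = -2*R*(3 - 32*R/3))
6*o(8) = 6*((⅔)*8*(-9 + 32*8)) = 6*((⅔)*8*(-9 + 256)) = 6*((⅔)*8*247) = 6*(3952/3) = 7904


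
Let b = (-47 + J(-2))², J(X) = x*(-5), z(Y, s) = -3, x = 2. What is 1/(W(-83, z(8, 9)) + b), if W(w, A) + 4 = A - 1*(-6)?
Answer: 1/3248 ≈ 0.00030788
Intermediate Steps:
W(w, A) = 2 + A (W(w, A) = -4 + (A - 1*(-6)) = -4 + (A + 6) = -4 + (6 + A) = 2 + A)
J(X) = -10 (J(X) = 2*(-5) = -10)
b = 3249 (b = (-47 - 10)² = (-57)² = 3249)
1/(W(-83, z(8, 9)) + b) = 1/((2 - 3) + 3249) = 1/(-1 + 3249) = 1/3248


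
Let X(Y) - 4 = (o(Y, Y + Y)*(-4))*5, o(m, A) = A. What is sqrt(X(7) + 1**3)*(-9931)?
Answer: -49655*I*sqrt(11) ≈ -1.6469e+5*I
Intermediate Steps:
X(Y) = 4 - 40*Y (X(Y) = 4 + ((Y + Y)*(-4))*5 = 4 + ((2*Y)*(-4))*5 = 4 - 8*Y*5 = 4 - 40*Y)
sqrt(X(7) + 1**3)*(-9931) = sqrt((4 - 40*7) + 1**3)*(-9931) = sqrt((4 - 280) + 1)*(-9931) = sqrt(-276 + 1)*(-9931) = sqrt(-275)*(-9931) = (5*I*sqrt(11))*(-9931) = -49655*I*sqrt(11)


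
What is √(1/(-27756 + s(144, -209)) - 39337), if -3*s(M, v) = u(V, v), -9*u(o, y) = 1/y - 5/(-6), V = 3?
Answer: I*√34740545604228775529419/939761609 ≈ 198.34*I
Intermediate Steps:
u(o, y) = -5/54 - 1/(9*y) (u(o, y) = -(1/y - 5/(-6))/9 = -(1/y - 5*(-⅙))/9 = -(1/y + ⅚)/9 = -(⅚ + 1/y)/9 = -5/54 - 1/(9*y))
s(M, v) = -(-6 - 5*v)/(162*v)
√(1/(-27756 + s(144, -209)) - 39337) = √(1/(-27756 + (1/162)*(6 + 5*(-209))/(-209)) - 39337) = √(1/(-27756 + (1/162)*(-1/209)*(6 - 1045)) - 39337) = √(1/(-27756 + (1/162)*(-1/209)*(-1039)) - 39337) = √(1/(-27756 + 1039/33858) - 39337) = √(1/(-939761609/33858) - 39337) = √(-33858/939761609 - 39337) = √(-36967402447091/939761609) = I*√34740545604228775529419/939761609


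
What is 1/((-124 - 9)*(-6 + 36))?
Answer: -1/3990 ≈ -0.00025063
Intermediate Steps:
1/((-124 - 9)*(-6 + 36)) = 1/(-133*30) = -1/133*1/30 = -1/3990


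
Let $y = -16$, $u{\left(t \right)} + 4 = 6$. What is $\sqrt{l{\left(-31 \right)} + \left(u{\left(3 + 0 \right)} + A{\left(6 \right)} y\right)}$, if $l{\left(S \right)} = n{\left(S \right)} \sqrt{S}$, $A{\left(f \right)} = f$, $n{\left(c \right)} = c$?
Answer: $\sqrt{-94 - 31 i \sqrt{31}} \approx 7.1602 - 12.053 i$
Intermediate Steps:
$u{\left(t \right)} = 2$ ($u{\left(t \right)} = -4 + 6 = 2$)
$l{\left(S \right)} = S^{\frac{3}{2}}$ ($l{\left(S \right)} = S \sqrt{S} = S^{\frac{3}{2}}$)
$\sqrt{l{\left(-31 \right)} + \left(u{\left(3 + 0 \right)} + A{\left(6 \right)} y\right)} = \sqrt{\left(-31\right)^{\frac{3}{2}} + \left(2 + 6 \left(-16\right)\right)} = \sqrt{- 31 i \sqrt{31} + \left(2 - 96\right)} = \sqrt{- 31 i \sqrt{31} - 94} = \sqrt{-94 - 31 i \sqrt{31}}$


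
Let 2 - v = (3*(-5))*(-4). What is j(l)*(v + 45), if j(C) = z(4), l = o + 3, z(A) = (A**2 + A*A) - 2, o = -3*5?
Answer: -390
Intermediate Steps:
o = -15
v = -58 (v = 2 - 3*(-5)*(-4) = 2 - (-15)*(-4) = 2 - 1*60 = 2 - 60 = -58)
z(A) = -2 + 2*A**2 (z(A) = (A**2 + A**2) - 2 = 2*A**2 - 2 = -2 + 2*A**2)
l = -12 (l = -15 + 3 = -12)
j(C) = 30 (j(C) = -2 + 2*4**2 = -2 + 2*16 = -2 + 32 = 30)
j(l)*(v + 45) = 30*(-58 + 45) = 30*(-13) = -390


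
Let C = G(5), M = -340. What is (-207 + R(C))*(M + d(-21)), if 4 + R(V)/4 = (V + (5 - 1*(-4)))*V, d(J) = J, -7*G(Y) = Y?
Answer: 4363407/49 ≈ 89049.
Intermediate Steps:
G(Y) = -Y/7
C = -5/7 (C = -⅐*5 = -5/7 ≈ -0.71429)
R(V) = -16 + 4*V*(9 + V) (R(V) = -16 + 4*((V + (5 - 1*(-4)))*V) = -16 + 4*((V + (5 + 4))*V) = -16 + 4*((V + 9)*V) = -16 + 4*((9 + V)*V) = -16 + 4*(V*(9 + V)) = -16 + 4*V*(9 + V))
(-207 + R(C))*(M + d(-21)) = (-207 + (-16 + 4*(-5/7)² + 36*(-5/7)))*(-340 - 21) = (-207 + (-16 + 4*(25/49) - 180/7))*(-361) = (-207 + (-16 + 100/49 - 180/7))*(-361) = (-207 - 1944/49)*(-361) = -12087/49*(-361) = 4363407/49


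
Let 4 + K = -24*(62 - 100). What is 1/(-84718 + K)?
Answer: -1/83810 ≈ -1.1932e-5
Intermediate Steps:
K = 908 (K = -4 - 24*(62 - 100) = -4 - 24*(-38) = -4 + 912 = 908)
1/(-84718 + K) = 1/(-84718 + 908) = 1/(-83810) = -1/83810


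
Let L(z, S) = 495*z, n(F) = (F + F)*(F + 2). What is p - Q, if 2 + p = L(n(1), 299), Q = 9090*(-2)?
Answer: 21148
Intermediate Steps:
n(F) = 2*F*(2 + F) (n(F) = (2*F)*(2 + F) = 2*F*(2 + F))
Q = -18180
p = 2968 (p = -2 + 495*(2*1*(2 + 1)) = -2 + 495*(2*1*3) = -2 + 495*6 = -2 + 2970 = 2968)
p - Q = 2968 - 1*(-18180) = 2968 + 18180 = 21148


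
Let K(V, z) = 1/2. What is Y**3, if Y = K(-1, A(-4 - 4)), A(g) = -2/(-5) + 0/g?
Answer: 1/8 ≈ 0.12500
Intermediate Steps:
A(g) = 2/5 (A(g) = -2*(-1/5) + 0 = 2/5 + 0 = 2/5)
K(V, z) = 1/2
Y = 1/2 ≈ 0.50000
Y**3 = (1/2)**3 = 1/8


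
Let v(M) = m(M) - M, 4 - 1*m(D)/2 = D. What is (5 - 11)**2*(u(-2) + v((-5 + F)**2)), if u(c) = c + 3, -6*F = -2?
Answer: -2028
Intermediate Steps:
F = 1/3 (F = -1/6*(-2) = 1/3 ≈ 0.33333)
m(D) = 8 - 2*D
v(M) = 8 - 3*M (v(M) = (8 - 2*M) - M = 8 - 3*M)
u(c) = 3 + c
(5 - 11)**2*(u(-2) + v((-5 + F)**2)) = (5 - 11)**2*((3 - 2) + (8 - 3*(-5 + 1/3)**2)) = (-6)**2*(1 + (8 - 3*(-14/3)**2)) = 36*(1 + (8 - 3*196/9)) = 36*(1 + (8 - 196/3)) = 36*(1 - 172/3) = 36*(-169/3) = -2028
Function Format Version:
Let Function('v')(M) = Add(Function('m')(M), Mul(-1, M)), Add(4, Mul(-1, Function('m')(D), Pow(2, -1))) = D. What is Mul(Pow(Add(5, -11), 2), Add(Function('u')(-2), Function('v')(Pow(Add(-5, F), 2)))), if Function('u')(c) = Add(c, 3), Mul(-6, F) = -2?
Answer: -2028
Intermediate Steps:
F = Rational(1, 3) (F = Mul(Rational(-1, 6), -2) = Rational(1, 3) ≈ 0.33333)
Function('m')(D) = Add(8, Mul(-2, D))
Function('v')(M) = Add(8, Mul(-3, M)) (Function('v')(M) = Add(Add(8, Mul(-2, M)), Mul(-1, M)) = Add(8, Mul(-3, M)))
Function('u')(c) = Add(3, c)
Mul(Pow(Add(5, -11), 2), Add(Function('u')(-2), Function('v')(Pow(Add(-5, F), 2)))) = Mul(Pow(Add(5, -11), 2), Add(Add(3, -2), Add(8, Mul(-3, Pow(Add(-5, Rational(1, 3)), 2))))) = Mul(Pow(-6, 2), Add(1, Add(8, Mul(-3, Pow(Rational(-14, 3), 2))))) = Mul(36, Add(1, Add(8, Mul(-3, Rational(196, 9))))) = Mul(36, Add(1, Add(8, Rational(-196, 3)))) = Mul(36, Add(1, Rational(-172, 3))) = Mul(36, Rational(-169, 3)) = -2028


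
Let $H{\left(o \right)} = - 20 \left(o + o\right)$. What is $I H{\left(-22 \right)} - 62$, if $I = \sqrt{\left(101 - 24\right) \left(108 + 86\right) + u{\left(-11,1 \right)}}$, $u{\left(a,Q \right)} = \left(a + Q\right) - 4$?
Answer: $-62 + 1760 \sqrt{3731} \approx 1.0744 \cdot 10^{5}$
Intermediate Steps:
$u{\left(a,Q \right)} = -4 + Q + a$ ($u{\left(a,Q \right)} = \left(Q + a\right) - 4 = -4 + Q + a$)
$I = 2 \sqrt{3731}$ ($I = \sqrt{\left(101 - 24\right) \left(108 + 86\right) - 14} = \sqrt{77 \cdot 194 - 14} = \sqrt{14938 - 14} = \sqrt{14924} = 2 \sqrt{3731} \approx 122.16$)
$H{\left(o \right)} = - 40 o$ ($H{\left(o \right)} = - 20 \cdot 2 o = - 40 o$)
$I H{\left(-22 \right)} - 62 = 2 \sqrt{3731} \left(\left(-40\right) \left(-22\right)\right) - 62 = 2 \sqrt{3731} \cdot 880 - 62 = 1760 \sqrt{3731} - 62 = -62 + 1760 \sqrt{3731}$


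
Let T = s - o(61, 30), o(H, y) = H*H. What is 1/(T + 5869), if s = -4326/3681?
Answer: 1227/2634154 ≈ 0.00046580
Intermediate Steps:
o(H, y) = H²
s = -1442/1227 (s = -4326*1/3681 = -1442/1227 ≈ -1.1752)
T = -4567109/1227 (T = -1442/1227 - 1*61² = -1442/1227 - 1*3721 = -1442/1227 - 3721 = -4567109/1227 ≈ -3722.2)
1/(T + 5869) = 1/(-4567109/1227 + 5869) = 1/(2634154/1227) = 1227/2634154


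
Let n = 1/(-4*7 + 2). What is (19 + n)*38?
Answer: 9367/13 ≈ 720.54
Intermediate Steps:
n = -1/26 (n = 1/(-28 + 2) = 1/(-26) = -1/26 ≈ -0.038462)
(19 + n)*38 = (19 - 1/26)*38 = (493/26)*38 = 9367/13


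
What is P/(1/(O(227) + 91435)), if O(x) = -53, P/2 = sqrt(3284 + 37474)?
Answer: 182764*sqrt(40758) ≈ 3.6898e+7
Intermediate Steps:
P = 2*sqrt(40758) (P = 2*sqrt(3284 + 37474) = 2*sqrt(40758) ≈ 403.77)
P/(1/(O(227) + 91435)) = (2*sqrt(40758))/(1/(-53 + 91435)) = (2*sqrt(40758))/(1/91382) = (2*sqrt(40758))*91382 = 182764*sqrt(40758)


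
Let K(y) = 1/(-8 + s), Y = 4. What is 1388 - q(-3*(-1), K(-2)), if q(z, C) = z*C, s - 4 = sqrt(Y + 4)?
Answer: 2779/2 + 3*sqrt(2)/4 ≈ 1390.6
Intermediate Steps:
s = 4 + 2*sqrt(2) (s = 4 + sqrt(4 + 4) = 4 + sqrt(8) = 4 + 2*sqrt(2) ≈ 6.8284)
K(y) = 1/(-4 + 2*sqrt(2)) (K(y) = 1/(-8 + (4 + 2*sqrt(2))) = 1/(-4 + 2*sqrt(2)))
q(z, C) = C*z
1388 - q(-3*(-1), K(-2)) = 1388 - (-1/2 - sqrt(2)/4)*(-3*(-1)) = 1388 - (-1/2 - sqrt(2)/4)*3 = 1388 - (-3/2 - 3*sqrt(2)/4) = 1388 + (3/2 + 3*sqrt(2)/4) = 2779/2 + 3*sqrt(2)/4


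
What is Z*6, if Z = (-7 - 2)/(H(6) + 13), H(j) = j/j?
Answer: -27/7 ≈ -3.8571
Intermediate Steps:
H(j) = 1
Z = -9/14 (Z = (-7 - 2)/(1 + 13) = -9/14 ≈ -0.64286)
Z*6 = -9/14*6 = -27/7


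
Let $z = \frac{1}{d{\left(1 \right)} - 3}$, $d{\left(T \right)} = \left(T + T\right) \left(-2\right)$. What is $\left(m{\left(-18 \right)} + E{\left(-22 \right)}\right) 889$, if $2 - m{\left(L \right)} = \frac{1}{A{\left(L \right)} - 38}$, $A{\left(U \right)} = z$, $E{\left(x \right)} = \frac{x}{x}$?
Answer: $\frac{718312}{267} \approx 2690.3$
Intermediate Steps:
$d{\left(T \right)} = - 4 T$ ($d{\left(T \right)} = 2 T \left(-2\right) = - 4 T$)
$z = - \frac{1}{7}$ ($z = \frac{1}{\left(-4\right) 1 - 3} = \frac{1}{-4 - 3} = \frac{1}{-7} = - \frac{1}{7} \approx -0.14286$)
$E{\left(x \right)} = 1$
$A{\left(U \right)} = - \frac{1}{7}$
$m{\left(L \right)} = \frac{541}{267}$ ($m{\left(L \right)} = 2 - \frac{1}{- \frac{1}{7} - 38} = 2 - \frac{1}{- \frac{267}{7}} = 2 - - \frac{7}{267} = 2 + \frac{7}{267} = \frac{541}{267}$)
$\left(m{\left(-18 \right)} + E{\left(-22 \right)}\right) 889 = \left(\frac{541}{267} + 1\right) 889 = \frac{808}{267} \cdot 889 = \frac{718312}{267}$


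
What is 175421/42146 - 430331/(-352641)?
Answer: 79997367187/14862407586 ≈ 5.3825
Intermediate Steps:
175421/42146 - 430331/(-352641) = 175421*(1/42146) - 430331*(-1/352641) = 175421/42146 + 430331/352641 = 79997367187/14862407586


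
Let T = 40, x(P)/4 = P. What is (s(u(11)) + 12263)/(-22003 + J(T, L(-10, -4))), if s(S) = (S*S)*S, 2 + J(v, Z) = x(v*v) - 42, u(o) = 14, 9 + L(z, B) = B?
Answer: -15007/15647 ≈ -0.95910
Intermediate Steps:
L(z, B) = -9 + B
x(P) = 4*P
J(v, Z) = -44 + 4*v² (J(v, Z) = -2 + (4*(v*v) - 42) = -2 + (4*v² - 42) = -2 + (-42 + 4*v²) = -44 + 4*v²)
s(S) = S³ (s(S) = S²*S = S³)
(s(u(11)) + 12263)/(-22003 + J(T, L(-10, -4))) = (14³ + 12263)/(-22003 + (-44 + 4*40²)) = (2744 + 12263)/(-22003 + (-44 + 4*1600)) = 15007/(-22003 + (-44 + 6400)) = 15007/(-22003 + 6356) = 15007/(-15647) = 15007*(-1/15647) = -15007/15647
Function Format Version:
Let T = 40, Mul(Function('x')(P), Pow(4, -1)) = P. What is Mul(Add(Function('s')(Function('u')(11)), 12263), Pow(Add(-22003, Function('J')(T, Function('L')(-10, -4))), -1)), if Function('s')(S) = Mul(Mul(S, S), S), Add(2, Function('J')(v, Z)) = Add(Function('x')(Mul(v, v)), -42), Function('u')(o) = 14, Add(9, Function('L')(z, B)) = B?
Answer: Rational(-15007, 15647) ≈ -0.95910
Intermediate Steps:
Function('L')(z, B) = Add(-9, B)
Function('x')(P) = Mul(4, P)
Function('J')(v, Z) = Add(-44, Mul(4, Pow(v, 2))) (Function('J')(v, Z) = Add(-2, Add(Mul(4, Mul(v, v)), -42)) = Add(-2, Add(Mul(4, Pow(v, 2)), -42)) = Add(-2, Add(-42, Mul(4, Pow(v, 2)))) = Add(-44, Mul(4, Pow(v, 2))))
Function('s')(S) = Pow(S, 3) (Function('s')(S) = Mul(Pow(S, 2), S) = Pow(S, 3))
Mul(Add(Function('s')(Function('u')(11)), 12263), Pow(Add(-22003, Function('J')(T, Function('L')(-10, -4))), -1)) = Mul(Add(Pow(14, 3), 12263), Pow(Add(-22003, Add(-44, Mul(4, Pow(40, 2)))), -1)) = Mul(Add(2744, 12263), Pow(Add(-22003, Add(-44, Mul(4, 1600))), -1)) = Mul(15007, Pow(Add(-22003, Add(-44, 6400)), -1)) = Mul(15007, Pow(Add(-22003, 6356), -1)) = Mul(15007, Pow(-15647, -1)) = Mul(15007, Rational(-1, 15647)) = Rational(-15007, 15647)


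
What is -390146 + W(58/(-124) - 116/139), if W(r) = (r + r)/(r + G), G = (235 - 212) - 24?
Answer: -7740864340/19841 ≈ -3.9015e+5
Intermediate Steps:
G = -1 (G = 23 - 24 = -1)
W(r) = 2*r/(-1 + r) (W(r) = (r + r)/(r - 1) = (2*r)/(-1 + r) = 2*r/(-1 + r))
-390146 + W(58/(-124) - 116/139) = -390146 + 2*(58/(-124) - 116/139)/(-1 + (58/(-124) - 116/139)) = -390146 + 2*(58*(-1/124) - 116*1/139)/(-1 + (58*(-1/124) - 116*1/139)) = -390146 + 2*(-29/62 - 116/139)/(-1 + (-29/62 - 116/139)) = -390146 + 2*(-11223/8618)/(-1 - 11223/8618) = -390146 + 2*(-11223/8618)/(-19841/8618) = -390146 + 2*(-11223/8618)*(-8618/19841) = -390146 + 22446/19841 = -7740864340/19841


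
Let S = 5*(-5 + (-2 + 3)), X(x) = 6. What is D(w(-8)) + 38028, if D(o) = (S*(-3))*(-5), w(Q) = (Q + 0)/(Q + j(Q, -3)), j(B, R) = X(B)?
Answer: 37728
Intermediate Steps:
j(B, R) = 6
w(Q) = Q/(6 + Q) (w(Q) = (Q + 0)/(Q + 6) = Q/(6 + Q))
S = -20 (S = 5*(-5 + 1) = 5*(-4) = -20)
D(o) = -300 (D(o) = -20*(-3)*(-5) = 60*(-5) = -300)
D(w(-8)) + 38028 = -300 + 38028 = 37728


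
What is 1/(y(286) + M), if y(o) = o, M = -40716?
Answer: -1/40430 ≈ -2.4734e-5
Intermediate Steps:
1/(y(286) + M) = 1/(286 - 40716) = 1/(-40430) = -1/40430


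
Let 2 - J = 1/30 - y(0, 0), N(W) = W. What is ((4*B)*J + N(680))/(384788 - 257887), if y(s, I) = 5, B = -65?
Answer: -3394/380703 ≈ -0.0089151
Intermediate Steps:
J = 209/30 (J = 2 - (1/30 - 1*5) = 2 - (1/30 - 5) = 2 - 1*(-149/30) = 2 + 149/30 = 209/30 ≈ 6.9667)
((4*B)*J + N(680))/(384788 - 257887) = ((4*(-65))*(209/30) + 680)/(384788 - 257887) = (-260*209/30 + 680)/126901 = (-5434/3 + 680)*(1/126901) = -3394/3*1/126901 = -3394/380703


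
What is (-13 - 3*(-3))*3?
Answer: -12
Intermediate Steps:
(-13 - 3*(-3))*3 = (-13 + 9)*3 = -4*3 = -12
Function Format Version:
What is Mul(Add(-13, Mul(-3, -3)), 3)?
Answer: -12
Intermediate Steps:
Mul(Add(-13, Mul(-3, -3)), 3) = Mul(Add(-13, 9), 3) = Mul(-4, 3) = -12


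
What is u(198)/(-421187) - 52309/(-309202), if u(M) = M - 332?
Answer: 22073303851/130231862774 ≈ 0.16949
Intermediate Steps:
u(M) = -332 + M
u(198)/(-421187) - 52309/(-309202) = (-332 + 198)/(-421187) - 52309/(-309202) = -134*(-1/421187) - 52309*(-1/309202) = 134/421187 + 52309/309202 = 22073303851/130231862774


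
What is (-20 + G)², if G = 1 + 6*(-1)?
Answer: 625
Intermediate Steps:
G = -5 (G = 1 - 6 = -5)
(-20 + G)² = (-20 - 5)² = (-25)² = 625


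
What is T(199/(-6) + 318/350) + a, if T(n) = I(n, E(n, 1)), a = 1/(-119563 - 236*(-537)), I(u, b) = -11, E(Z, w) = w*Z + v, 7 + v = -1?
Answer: -78858/7169 ≈ -11.000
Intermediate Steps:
v = -8 (v = -7 - 1 = -8)
E(Z, w) = -8 + Z*w (E(Z, w) = w*Z - 8 = Z*w - 8 = -8 + Z*w)
a = 1/7169 (a = 1/(-119563 + 126732) = 1/7169 ≈ 0.00013949)
T(n) = -11
T(199/(-6) + 318/350) + a = -11 + 1/7169 = -78858/7169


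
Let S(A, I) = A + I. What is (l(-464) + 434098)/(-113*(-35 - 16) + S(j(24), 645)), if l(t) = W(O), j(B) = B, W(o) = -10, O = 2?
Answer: 18087/268 ≈ 67.489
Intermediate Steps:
l(t) = -10
(l(-464) + 434098)/(-113*(-35 - 16) + S(j(24), 645)) = (-10 + 434098)/(-113*(-35 - 16) + (24 + 645)) = 434088/(-113*(-51) + 669) = 434088/(5763 + 669) = 434088/6432 = 434088*(1/6432) = 18087/268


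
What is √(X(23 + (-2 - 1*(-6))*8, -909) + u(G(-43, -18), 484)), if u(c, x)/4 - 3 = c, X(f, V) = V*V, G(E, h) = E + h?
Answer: √826049 ≈ 908.87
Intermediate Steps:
X(f, V) = V²
u(c, x) = 12 + 4*c
√(X(23 + (-2 - 1*(-6))*8, -909) + u(G(-43, -18), 484)) = √((-909)² + (12 + 4*(-43 - 18))) = √(826281 + (12 + 4*(-61))) = √(826281 + (12 - 244)) = √(826281 - 232) = √826049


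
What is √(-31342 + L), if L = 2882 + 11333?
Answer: 3*I*√1903 ≈ 130.87*I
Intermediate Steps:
L = 14215
√(-31342 + L) = √(-31342 + 14215) = √(-17127) = 3*I*√1903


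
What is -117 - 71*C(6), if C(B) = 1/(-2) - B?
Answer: 689/2 ≈ 344.50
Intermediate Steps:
C(B) = -1/2 - B
-117 - 71*C(6) = -117 - 71*(-1/2 - 1*6) = -117 - 71*(-1/2 - 6) = -117 - 71*(-13/2) = -117 + 923/2 = 689/2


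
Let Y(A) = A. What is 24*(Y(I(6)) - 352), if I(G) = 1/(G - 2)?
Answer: -8442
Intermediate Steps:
I(G) = 1/(-2 + G)
24*(Y(I(6)) - 352) = 24*(1/(-2 + 6) - 352) = 24*(1/4 - 352) = 24*(¼ - 352) = 24*(-1407/4) = -8442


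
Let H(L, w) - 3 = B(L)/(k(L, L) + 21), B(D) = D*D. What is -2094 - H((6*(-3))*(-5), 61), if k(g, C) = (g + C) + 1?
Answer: -215847/101 ≈ -2137.1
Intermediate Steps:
k(g, C) = 1 + C + g (k(g, C) = (C + g) + 1 = 1 + C + g)
B(D) = D**2
H(L, w) = 3 + L**2/(22 + 2*L) (H(L, w) = 3 + L**2/((1 + L + L) + 21) = 3 + L**2/((1 + 2*L) + 21) = 3 + L**2/(22 + 2*L))
-2094 - H((6*(-3))*(-5), 61) = -2094 - (66 + ((6*(-3))*(-5))**2 + 6*((6*(-3))*(-5)))/(2*(11 + (6*(-3))*(-5))) = -2094 - (66 + (-18*(-5))**2 + 6*(-18*(-5)))/(2*(11 - 18*(-5))) = -2094 - (66 + 90**2 + 6*90)/(2*(11 + 90)) = -2094 - (66 + 8100 + 540)/(2*101) = -2094 - 8706/(2*101) = -2094 - 1*4353/101 = -2094 - 4353/101 = -215847/101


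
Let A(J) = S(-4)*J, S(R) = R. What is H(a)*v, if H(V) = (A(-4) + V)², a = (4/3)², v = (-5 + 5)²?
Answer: 0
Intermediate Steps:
v = 0 (v = 0² = 0)
a = 16/9 (a = (4*(⅓))² = (4/3)² = 16/9 ≈ 1.7778)
A(J) = -4*J
H(V) = (16 + V)² (H(V) = (-4*(-4) + V)² = (16 + V)²)
H(a)*v = (16 + 16/9)²*0 = (160/9)²*0 = (25600/81)*0 = 0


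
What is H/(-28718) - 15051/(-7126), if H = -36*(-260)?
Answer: 182767629/102322234 ≈ 1.7862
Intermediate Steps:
H = 9360
H/(-28718) - 15051/(-7126) = 9360/(-28718) - 15051/(-7126) = 9360*(-1/28718) - 15051*(-1/7126) = -4680/14359 + 15051/7126 = 182767629/102322234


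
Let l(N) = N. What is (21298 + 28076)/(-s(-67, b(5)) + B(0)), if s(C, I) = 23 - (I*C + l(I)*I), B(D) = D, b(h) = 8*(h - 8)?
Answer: 49374/2161 ≈ 22.848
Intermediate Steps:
b(h) = -64 + 8*h (b(h) = 8*(-8 + h) = -64 + 8*h)
s(C, I) = 23 - I² - C*I (s(C, I) = 23 - (I*C + I*I) = 23 - (C*I + I²) = 23 - (I² + C*I) = 23 + (-I² - C*I) = 23 - I² - C*I)
(21298 + 28076)/(-s(-67, b(5)) + B(0)) = (21298 + 28076)/(-(23 - (-64 + 8*5)² - 1*(-67)*(-64 + 8*5)) + 0) = 49374/(-(23 - (-64 + 40)² - 1*(-67)*(-64 + 40)) + 0) = 49374/(-(23 - 1*(-24)² - 1*(-67)*(-24)) + 0) = 49374/(-(23 - 1*576 - 1608) + 0) = 49374/(-(23 - 576 - 1608) + 0) = 49374/(-1*(-2161) + 0) = 49374/(2161 + 0) = 49374/2161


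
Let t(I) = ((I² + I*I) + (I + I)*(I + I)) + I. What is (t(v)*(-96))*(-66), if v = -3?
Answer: 323136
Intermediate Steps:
t(I) = I + 6*I² (t(I) = ((I² + I²) + (2*I)*(2*I)) + I = (2*I² + 4*I²) + I = 6*I² + I = I + 6*I²)
(t(v)*(-96))*(-66) = (-3*(1 + 6*(-3))*(-96))*(-66) = (-3*(1 - 18)*(-96))*(-66) = (-3*(-17)*(-96))*(-66) = (51*(-96))*(-66) = -4896*(-66) = 323136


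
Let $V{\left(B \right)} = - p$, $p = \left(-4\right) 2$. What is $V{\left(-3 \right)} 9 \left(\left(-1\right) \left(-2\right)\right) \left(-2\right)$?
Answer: $-288$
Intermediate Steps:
$p = -8$
$V{\left(B \right)} = 8$ ($V{\left(B \right)} = \left(-1\right) \left(-8\right) = 8$)
$V{\left(-3 \right)} 9 \left(\left(-1\right) \left(-2\right)\right) \left(-2\right) = 8 \cdot 9 \left(\left(-1\right) \left(-2\right)\right) \left(-2\right) = 8 \cdot 9 \cdot 2 \left(-2\right) = 8 \cdot 18 \left(-2\right) = 8 \left(-36\right) = -288$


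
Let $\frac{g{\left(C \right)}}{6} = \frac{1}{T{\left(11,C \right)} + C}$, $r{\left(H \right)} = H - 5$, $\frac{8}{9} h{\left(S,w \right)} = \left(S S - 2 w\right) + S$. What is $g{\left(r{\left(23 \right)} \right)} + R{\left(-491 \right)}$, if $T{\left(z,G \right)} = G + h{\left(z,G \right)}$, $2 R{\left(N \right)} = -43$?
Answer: $- \frac{515}{24} \approx -21.458$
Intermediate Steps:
$R{\left(N \right)} = - \frac{43}{2}$ ($R{\left(N \right)} = \frac{1}{2} \left(-43\right) = - \frac{43}{2}$)
$h{\left(S,w \right)} = - \frac{9 w}{4} + \frac{9 S}{8} + \frac{9 S^{2}}{8}$ ($h{\left(S,w \right)} = \frac{9 \left(\left(S S - 2 w\right) + S\right)}{8} = \frac{9 \left(\left(S^{2} - 2 w\right) + S\right)}{8} = \frac{9 \left(S + S^{2} - 2 w\right)}{8} = - \frac{9 w}{4} + \frac{9 S}{8} + \frac{9 S^{2}}{8}$)
$T{\left(z,G \right)} = - \frac{5 G}{4} + \frac{9 z}{8} + \frac{9 z^{2}}{8}$ ($T{\left(z,G \right)} = G + \left(- \frac{9 G}{4} + \frac{9 z}{8} + \frac{9 z^{2}}{8}\right) = - \frac{5 G}{4} + \frac{9 z}{8} + \frac{9 z^{2}}{8}$)
$r{\left(H \right)} = -5 + H$ ($r{\left(H \right)} = H - 5 = -5 + H$)
$g{\left(C \right)} = \frac{6}{\frac{297}{2} - \frac{C}{4}}$ ($g{\left(C \right)} = \frac{6}{\left(- \frac{5 C}{4} + \frac{9}{8} \cdot 11 + \frac{9 \cdot 11^{2}}{8}\right) + C} = \frac{6}{\left(- \frac{5 C}{4} + \frac{99}{8} + \frac{9}{8} \cdot 121\right) + C} = \frac{6}{\left(- \frac{5 C}{4} + \frac{99}{8} + \frac{1089}{8}\right) + C} = \frac{6}{\left(\frac{297}{2} - \frac{5 C}{4}\right) + C} = \frac{6}{\frac{297}{2} - \frac{C}{4}}$)
$g{\left(r{\left(23 \right)} \right)} + R{\left(-491 \right)} = - \frac{24}{-594 + \left(-5 + 23\right)} - \frac{43}{2} = - \frac{24}{-594 + 18} - \frac{43}{2} = - \frac{24}{-576} - \frac{43}{2} = \left(-24\right) \left(- \frac{1}{576}\right) - \frac{43}{2} = \frac{1}{24} - \frac{43}{2} = - \frac{515}{24}$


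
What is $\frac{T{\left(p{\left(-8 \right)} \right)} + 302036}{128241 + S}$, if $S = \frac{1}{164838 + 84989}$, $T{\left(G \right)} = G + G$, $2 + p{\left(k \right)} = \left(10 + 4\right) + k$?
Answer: $\frac{18864686597}{8009516077} \approx 2.3553$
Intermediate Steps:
$p{\left(k \right)} = 12 + k$ ($p{\left(k \right)} = -2 + \left(\left(10 + 4\right) + k\right) = -2 + \left(14 + k\right) = 12 + k$)
$T{\left(G \right)} = 2 G$
$S = \frac{1}{249827} \approx 4.0028 \cdot 10^{-6}$
$\frac{T{\left(p{\left(-8 \right)} \right)} + 302036}{128241 + S} = \frac{2 \left(12 - 8\right) + 302036}{128241 + \frac{1}{249827}} = \frac{2 \cdot 4 + 302036}{\frac{32038064308}{249827}} = \left(8 + 302036\right) \frac{249827}{32038064308} = 302044 \cdot \frac{249827}{32038064308} = \frac{18864686597}{8009516077}$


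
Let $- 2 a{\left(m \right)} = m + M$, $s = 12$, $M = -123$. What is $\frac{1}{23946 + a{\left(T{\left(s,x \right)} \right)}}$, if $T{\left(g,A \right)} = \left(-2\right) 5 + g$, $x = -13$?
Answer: $\frac{2}{48013} \approx 4.1655 \cdot 10^{-5}$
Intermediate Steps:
$T{\left(g,A \right)} = -10 + g$
$a{\left(m \right)} = \frac{123}{2} - \frac{m}{2}$ ($a{\left(m \right)} = - \frac{m - 123}{2} = - \frac{-123 + m}{2} = \frac{123}{2} - \frac{m}{2}$)
$\frac{1}{23946 + a{\left(T{\left(s,x \right)} \right)}} = \frac{1}{23946 + \left(\frac{123}{2} - \frac{-10 + 12}{2}\right)} = \frac{1}{23946 + \left(\frac{123}{2} - 1\right)} = \frac{1}{23946 + \frac{121}{2}} = \frac{1}{\frac{48013}{2}} = \frac{2}{48013}$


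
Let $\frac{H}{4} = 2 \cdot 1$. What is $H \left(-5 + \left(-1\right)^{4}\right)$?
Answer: $-32$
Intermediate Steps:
$H = 8$ ($H = 4 \cdot 2 \cdot 1 = 4 \cdot 2 = 8$)
$H \left(-5 + \left(-1\right)^{4}\right) = 8 \left(-5 + \left(-1\right)^{4}\right) = 8 \left(-5 + 1\right) = 8 \left(-4\right) = -32$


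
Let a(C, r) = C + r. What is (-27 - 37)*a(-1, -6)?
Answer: 448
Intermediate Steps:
(-27 - 37)*a(-1, -6) = (-27 - 37)*(-1 - 6) = -64*(-7) = 448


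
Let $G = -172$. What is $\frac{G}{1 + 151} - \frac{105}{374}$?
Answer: $- \frac{5018}{3553} \approx -1.4123$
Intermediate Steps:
$\frac{G}{1 + 151} - \frac{105}{374} = - \frac{172}{1 + 151} - \frac{105}{374} = - \frac{172}{152} - \frac{105}{374} = \left(-172\right) \frac{1}{152} - \frac{105}{374} = - \frac{43}{38} - \frac{105}{374} = - \frac{5018}{3553}$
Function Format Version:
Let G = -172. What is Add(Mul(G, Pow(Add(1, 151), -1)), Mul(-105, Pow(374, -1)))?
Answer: Rational(-5018, 3553) ≈ -1.4123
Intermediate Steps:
Add(Mul(G, Pow(Add(1, 151), -1)), Mul(-105, Pow(374, -1))) = Add(Mul(-172, Pow(Add(1, 151), -1)), Mul(-105, Pow(374, -1))) = Add(Mul(-172, Pow(152, -1)), Mul(-105, Rational(1, 374))) = Add(Mul(-172, Rational(1, 152)), Rational(-105, 374)) = Add(Rational(-43, 38), Rational(-105, 374)) = Rational(-5018, 3553)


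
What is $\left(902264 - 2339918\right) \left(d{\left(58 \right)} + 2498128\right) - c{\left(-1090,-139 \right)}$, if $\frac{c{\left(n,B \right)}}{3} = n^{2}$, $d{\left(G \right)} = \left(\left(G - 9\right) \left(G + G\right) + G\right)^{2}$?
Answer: $-50991710492868$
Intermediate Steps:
$d{\left(G \right)} = \left(G + 2 G \left(-9 + G\right)\right)^{2}$ ($d{\left(G \right)} = \left(\left(-9 + G\right) 2 G + G\right)^{2} = \left(2 G \left(-9 + G\right) + G\right)^{2} = \left(G + 2 G \left(-9 + G\right)\right)^{2}$)
$c{\left(n,B \right)} = 3 n^{2}$
$\left(902264 - 2339918\right) \left(d{\left(58 \right)} + 2498128\right) - c{\left(-1090,-139 \right)} = \left(902264 - 2339918\right) \left(58^{2} \left(-17 + 2 \cdot 58\right)^{2} + 2498128\right) - 3 \left(-1090\right)^{2} = - 1437654 \left(3364 \left(-17 + 116\right)^{2} + 2498128\right) - 3 \cdot 1188100 = - 1437654 \left(3364 \cdot 99^{2} + 2498128\right) - 3564300 = - 1437654 \left(3364 \cdot 9801 + 2498128\right) - 3564300 = - 1437654 \left(32970564 + 2498128\right) - 3564300 = \left(-1437654\right) 35468692 - 3564300 = -50991706928568 - 3564300 = -50991710492868$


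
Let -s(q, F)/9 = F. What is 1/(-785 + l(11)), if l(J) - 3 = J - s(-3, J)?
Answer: -1/672 ≈ -0.0014881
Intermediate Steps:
s(q, F) = -9*F
l(J) = 3 + 10*J (l(J) = 3 + (J - (-9)*J) = 3 + (J + 9*J) = 3 + 10*J)
1/(-785 + l(11)) = 1/(-785 + (3 + 10*11)) = 1/(-785 + (3 + 110)) = 1/(-785 + 113) = 1/(-672) = -1/672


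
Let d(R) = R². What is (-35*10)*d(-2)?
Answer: -1400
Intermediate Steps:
(-35*10)*d(-2) = -35*10*(-2)² = -350*4 = -1400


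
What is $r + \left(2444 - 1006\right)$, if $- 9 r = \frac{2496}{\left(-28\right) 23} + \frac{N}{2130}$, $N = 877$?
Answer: $\frac{4439387983}{3086370} \approx 1438.4$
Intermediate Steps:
$r = \frac{1187923}{3086370}$ ($r = - \frac{\frac{2496}{\left(-28\right) 23} + \frac{877}{2130}}{9} = - \frac{\frac{2496}{-644} + 877 \cdot \frac{1}{2130}}{9} = - \frac{2496 \left(- \frac{1}{644}\right) + \frac{877}{2130}}{9} = - \frac{- \frac{624}{161} + \frac{877}{2130}}{9} = \left(- \frac{1}{9}\right) \left(- \frac{1187923}{342930}\right) = \frac{1187923}{3086370} \approx 0.38489$)
$r + \left(2444 - 1006\right) = \frac{1187923}{3086370} + \left(2444 - 1006\right) = \frac{1187923}{3086370} + 1438 = \frac{4439387983}{3086370}$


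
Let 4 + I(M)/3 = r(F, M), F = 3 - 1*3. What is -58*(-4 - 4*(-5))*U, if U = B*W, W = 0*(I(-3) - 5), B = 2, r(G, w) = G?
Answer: 0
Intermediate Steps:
F = 0 (F = 3 - 3 = 0)
I(M) = -12 (I(M) = -12 + 3*0 = -12 + 0 = -12)
W = 0 (W = 0*(-12 - 5) = 0*(-17) = 0)
U = 0 (U = 2*0 = 0)
-58*(-4 - 4*(-5))*U = -58*(-4 - 4*(-5))*0 = -58*(-4 + 20)*0 = -928*0 = -58*0 = 0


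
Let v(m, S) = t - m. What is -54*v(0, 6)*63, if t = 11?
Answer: -37422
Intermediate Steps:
v(m, S) = 11 - m
-54*v(0, 6)*63 = -54*(11 - 1*0)*63 = -54*(11 + 0)*63 = -54*11*63 = -594*63 = -37422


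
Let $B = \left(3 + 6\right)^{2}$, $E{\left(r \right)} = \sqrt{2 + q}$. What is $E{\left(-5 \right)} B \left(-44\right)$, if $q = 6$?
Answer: $- 7128 \sqrt{2} \approx -10081.0$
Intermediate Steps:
$E{\left(r \right)} = 2 \sqrt{2}$ ($E{\left(r \right)} = \sqrt{2 + 6} = \sqrt{8} = 2 \sqrt{2}$)
$B = 81$ ($B = 9^{2} = 81$)
$E{\left(-5 \right)} B \left(-44\right) = 2 \sqrt{2} \cdot 81 \left(-44\right) = 162 \sqrt{2} \left(-44\right) = - 7128 \sqrt{2}$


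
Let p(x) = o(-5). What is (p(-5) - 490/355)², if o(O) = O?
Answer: 205209/5041 ≈ 40.708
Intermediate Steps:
p(x) = -5
(p(-5) - 490/355)² = (-5 - 490/355)² = (-5 - 490*1/355)² = (-5 - 98/71)² = (-453/71)² = 205209/5041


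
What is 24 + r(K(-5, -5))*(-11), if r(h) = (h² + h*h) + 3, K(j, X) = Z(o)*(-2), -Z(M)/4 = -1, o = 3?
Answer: -1417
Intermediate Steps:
Z(M) = 4 (Z(M) = -4*(-1) = 4)
K(j, X) = -8 (K(j, X) = 4*(-2) = -8)
r(h) = 3 + 2*h² (r(h) = (h² + h²) + 3 = 2*h² + 3 = 3 + 2*h²)
24 + r(K(-5, -5))*(-11) = 24 + (3 + 2*(-8)²)*(-11) = 24 + (3 + 2*64)*(-11) = 24 + (3 + 128)*(-11) = 24 + 131*(-11) = 24 - 1441 = -1417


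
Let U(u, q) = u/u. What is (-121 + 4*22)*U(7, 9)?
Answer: -33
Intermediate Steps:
U(u, q) = 1
(-121 + 4*22)*U(7, 9) = (-121 + 4*22)*1 = (-121 + 88)*1 = -33*1 = -33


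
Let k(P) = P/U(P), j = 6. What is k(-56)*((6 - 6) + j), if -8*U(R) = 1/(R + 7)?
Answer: -131712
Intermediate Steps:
U(R) = -1/(8*(7 + R)) (U(R) = -1/(8*(R + 7)) = -1/(8*(7 + R)))
k(P) = P*(-56 - 8*P) (k(P) = P/((-1/(56 + 8*P))) = P*(-56 - 8*P))
k(-56)*((6 - 6) + j) = (-8*(-56)*(7 - 56))*((6 - 6) + 6) = (-8*(-56)*(-49))*(0 + 6) = -21952*6 = -131712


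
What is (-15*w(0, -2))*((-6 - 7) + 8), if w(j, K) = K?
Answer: -150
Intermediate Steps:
(-15*w(0, -2))*((-6 - 7) + 8) = (-15*(-2))*((-6 - 7) + 8) = 30*(-13 + 8) = 30*(-5) = -150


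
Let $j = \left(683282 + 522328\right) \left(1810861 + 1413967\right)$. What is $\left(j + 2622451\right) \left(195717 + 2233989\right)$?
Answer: $9446423604373115886$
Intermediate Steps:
$j = 3887884885080$ ($j = 1205610 \cdot 3224828 = 3887884885080$)
$\left(j + 2622451\right) \left(195717 + 2233989\right) = \left(3887884885080 + 2622451\right) \left(195717 + 2233989\right) = 3887887507531 \cdot 2429706 = 9446423604373115886$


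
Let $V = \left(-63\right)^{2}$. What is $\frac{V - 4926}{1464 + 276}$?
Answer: $- \frac{11}{20} \approx -0.55$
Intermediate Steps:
$V = 3969$
$\frac{V - 4926}{1464 + 276} = \frac{3969 - 4926}{1464 + 276} = - \frac{957}{1740} = \left(-957\right) \frac{1}{1740} = - \frac{11}{20}$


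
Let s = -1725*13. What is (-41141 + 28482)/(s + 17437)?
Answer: 12659/4988 ≈ 2.5379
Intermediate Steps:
s = -22425
(-41141 + 28482)/(s + 17437) = (-41141 + 28482)/(-22425 + 17437) = -12659/(-4988) = -12659*(-1/4988) = 12659/4988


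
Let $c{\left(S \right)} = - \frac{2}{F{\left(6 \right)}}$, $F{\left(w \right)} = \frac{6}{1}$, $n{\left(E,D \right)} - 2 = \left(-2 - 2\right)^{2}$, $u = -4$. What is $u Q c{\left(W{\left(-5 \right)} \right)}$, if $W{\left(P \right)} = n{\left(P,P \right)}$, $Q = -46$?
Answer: $- \frac{184}{3} \approx -61.333$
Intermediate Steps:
$n{\left(E,D \right)} = 18$ ($n{\left(E,D \right)} = 2 + \left(-2 - 2\right)^{2} = 2 + \left(-4\right)^{2} = 2 + 16 = 18$)
$F{\left(w \right)} = 6$ ($F{\left(w \right)} = 6 \cdot 1 = 6$)
$W{\left(P \right)} = 18$
$c{\left(S \right)} = - \frac{1}{3}$ ($c{\left(S \right)} = - \frac{2}{6} = \left(-2\right) \frac{1}{6} = - \frac{1}{3}$)
$u Q c{\left(W{\left(-5 \right)} \right)} = \left(-4\right) \left(-46\right) \left(- \frac{1}{3}\right) = 184 \left(- \frac{1}{3}\right) = - \frac{184}{3}$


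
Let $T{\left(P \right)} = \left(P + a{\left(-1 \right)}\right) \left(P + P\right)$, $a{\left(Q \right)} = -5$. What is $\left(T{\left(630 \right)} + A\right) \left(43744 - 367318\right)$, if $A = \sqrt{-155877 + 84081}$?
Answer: $-254814525000 - 647148 i \sqrt{17949} \approx -2.5481 \cdot 10^{11} - 8.6701 \cdot 10^{7} i$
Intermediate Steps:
$A = 2 i \sqrt{17949}$ ($A = \sqrt{-71796} = 2 i \sqrt{17949} \approx 267.95 i$)
$T{\left(P \right)} = 2 P \left(-5 + P\right)$ ($T{\left(P \right)} = \left(P - 5\right) \left(P + P\right) = \left(-5 + P\right) 2 P = 2 P \left(-5 + P\right)$)
$\left(T{\left(630 \right)} + A\right) \left(43744 - 367318\right) = \left(2 \cdot 630 \left(-5 + 630\right) + 2 i \sqrt{17949}\right) \left(43744 - 367318\right) = \left(2 \cdot 630 \cdot 625 + 2 i \sqrt{17949}\right) \left(-323574\right) = \left(787500 + 2 i \sqrt{17949}\right) \left(-323574\right) = -254814525000 - 647148 i \sqrt{17949}$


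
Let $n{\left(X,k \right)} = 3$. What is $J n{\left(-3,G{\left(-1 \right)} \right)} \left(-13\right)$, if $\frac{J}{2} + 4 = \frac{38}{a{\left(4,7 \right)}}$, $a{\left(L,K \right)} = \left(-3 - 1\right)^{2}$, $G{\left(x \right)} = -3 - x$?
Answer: $\frac{507}{4} \approx 126.75$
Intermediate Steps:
$a{\left(L,K \right)} = 16$ ($a{\left(L,K \right)} = \left(-4\right)^{2} = 16$)
$J = - \frac{13}{4}$ ($J = -8 + 2 \cdot \frac{38}{16} = -8 + 2 \cdot 38 \cdot \frac{1}{16} = -8 + 2 \cdot \frac{19}{8} = -8 + \frac{19}{4} = - \frac{13}{4} \approx -3.25$)
$J n{\left(-3,G{\left(-1 \right)} \right)} \left(-13\right) = \left(- \frac{13}{4}\right) 3 \left(-13\right) = \left(- \frac{39}{4}\right) \left(-13\right) = \frac{507}{4}$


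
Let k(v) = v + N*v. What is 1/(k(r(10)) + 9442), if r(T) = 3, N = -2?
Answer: 1/9439 ≈ 0.00010594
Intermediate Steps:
k(v) = -v (k(v) = v - 2*v = -v)
1/(k(r(10)) + 9442) = 1/(-1*3 + 9442) = 1/(-3 + 9442) = 1/9439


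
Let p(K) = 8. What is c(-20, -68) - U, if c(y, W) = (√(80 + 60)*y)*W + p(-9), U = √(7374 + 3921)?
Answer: 8 - 3*√1255 + 2720*√35 ≈ 15993.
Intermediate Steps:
U = 3*√1255 (U = √11295 = 3*√1255 ≈ 106.28)
c(y, W) = 8 + 2*W*y*√35 (c(y, W) = (√(80 + 60)*y)*W + 8 = (√140*y)*W + 8 = ((2*√35)*y)*W + 8 = (2*y*√35)*W + 8 = 2*W*y*√35 + 8 = 8 + 2*W*y*√35)
c(-20, -68) - U = (8 + 2*(-68)*(-20)*√35) - 3*√1255 = (8 + 2720*√35) - 3*√1255 = 8 - 3*√1255 + 2720*√35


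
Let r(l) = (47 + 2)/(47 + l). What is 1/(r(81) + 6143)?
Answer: 128/786353 ≈ 0.00016278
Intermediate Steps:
r(l) = 49/(47 + l)
1/(r(81) + 6143) = 1/(49/(47 + 81) + 6143) = 1/(49/128 + 6143) = 1/(786353/128) = 128/786353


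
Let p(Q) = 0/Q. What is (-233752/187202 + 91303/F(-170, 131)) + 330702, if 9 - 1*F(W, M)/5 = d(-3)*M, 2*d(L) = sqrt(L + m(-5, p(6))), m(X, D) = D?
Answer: 2672818863615206/8081978345 + 23921386*I*sqrt(3)/259035 ≈ 3.3071e+5 + 159.95*I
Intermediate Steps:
p(Q) = 0
d(L) = sqrt(L)/2 (d(L) = sqrt(L + 0)/2 = sqrt(L)/2)
F(W, M) = 45 - 5*I*M*sqrt(3)/2 (F(W, M) = 45 - 5*sqrt(-3)/2*M = 45 - 5*(I*sqrt(3))/2*M = 45 - 5*I*sqrt(3)/2*M = 45 - 5*I*M*sqrt(3)/2)
(-233752/187202 + 91303/F(-170, 131)) + 330702 = (-233752/187202 + 91303/(45 - 5/2*I*131*sqrt(3))) + 330702 = (-233752*1/187202 + 91303/(45 - 655*I*sqrt(3)/2)) + 330702 = (-116876/93601 + 91303/(45 - 655*I*sqrt(3)/2)) + 330702 = 30953921026/93601 + 91303/(45 - 655*I*sqrt(3)/2)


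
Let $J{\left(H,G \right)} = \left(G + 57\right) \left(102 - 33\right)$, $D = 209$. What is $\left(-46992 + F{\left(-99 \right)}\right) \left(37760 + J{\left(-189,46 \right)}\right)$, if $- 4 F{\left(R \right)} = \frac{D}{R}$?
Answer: $- \frac{75901189831}{36} \approx -2.1084 \cdot 10^{9}$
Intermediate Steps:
$F{\left(R \right)} = - \frac{209}{4 R}$ ($F{\left(R \right)} = - \frac{209 \frac{1}{R}}{4} = - \frac{209}{4 R}$)
$J{\left(H,G \right)} = 3933 + 69 G$ ($J{\left(H,G \right)} = \left(57 + G\right) 69 = 3933 + 69 G$)
$\left(-46992 + F{\left(-99 \right)}\right) \left(37760 + J{\left(-189,46 \right)}\right) = \left(-46992 - \frac{209}{4 \left(-99\right)}\right) \left(37760 + \left(3933 + 69 \cdot 46\right)\right) = \left(-46992 - - \frac{19}{36}\right) \left(37760 + \left(3933 + 3174\right)\right) = \left(-46992 + \frac{19}{36}\right) \left(37760 + 7107\right) = \left(- \frac{1691693}{36}\right) 44867 = - \frac{75901189831}{36}$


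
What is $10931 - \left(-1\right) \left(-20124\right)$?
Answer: $-9193$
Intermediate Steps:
$10931 - \left(-1\right) \left(-20124\right) = 10931 - 20124 = -9193$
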